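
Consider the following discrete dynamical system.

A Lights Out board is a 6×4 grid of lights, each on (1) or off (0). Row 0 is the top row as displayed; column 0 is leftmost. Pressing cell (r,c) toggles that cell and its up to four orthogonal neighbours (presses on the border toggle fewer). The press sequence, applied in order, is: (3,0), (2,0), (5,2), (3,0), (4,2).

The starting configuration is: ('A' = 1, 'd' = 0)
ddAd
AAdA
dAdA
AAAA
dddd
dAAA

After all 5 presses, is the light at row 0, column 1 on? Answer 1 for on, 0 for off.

step 0: ddAd
AAdA
dAdA
AAAA
dddd
dAAA
step 1: ddAd
AAdA
AAdA
ddAA
Addd
dAAA
step 2: ddAd
dAdA
dddA
AdAA
Addd
dAAA
step 3: ddAd
dAdA
dddA
AdAA
AdAd
dddd
step 4: ddAd
dAdA
AddA
dAAA
ddAd
dddd
step 5: ddAd
dAdA
AddA
dAdA
dAdA
ddAd

0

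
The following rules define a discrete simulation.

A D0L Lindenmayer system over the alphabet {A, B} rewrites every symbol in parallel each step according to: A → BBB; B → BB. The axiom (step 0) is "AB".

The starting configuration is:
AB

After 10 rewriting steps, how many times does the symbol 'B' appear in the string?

gen 0: AB
gen 1: BBBBB
gen 2: BBBBBBBBBB
gen 3: BBBBBBBBBBBBBBBBBBBB
gen 4: BBBBBBBBBBBBBBBBBBBBBBBBBBBBBBBBBBBBBBBB
gen 5: BBBBBBBBBBBBBBBBBBBBBBBBBBBBBBBBBBBBBBBBBBBBBBBBBBBBBBBBBBBBBBBBBBBBBBBBBBBBBBBB
gen 6: BBBBBBBBBBBBBBBBBBBBBBBBBBBBBBBBBBBBBBBBBBBBBBBBBBBBBBBBBB…BBBBBBBBBBBBBBBBBBBBBBBBBBBBBBBBBBBBBBBBBBBBBBBBBBBBBBBBBB  (len 160)
gen 7: BBBBBBBBBBBBBBBBBBBBBBBBBBBBBBBBBBBBBBBBBBBBBBBBBBBBBBBBBB…BBBBBBBBBBBBBBBBBBBBBBBBBBBBBBBBBBBBBBBBBBBBBBBBBBBBBBBBBB  (len 320)
gen 8: BBBBBBBBBBBBBBBBBBBBBBBBBBBBBBBBBBBBBBBBBBBBBBBBBBBBBBBBBB…BBBBBBBBBBBBBBBBBBBBBBBBBBBBBBBBBBBBBBBBBBBBBBBBBBBBBBBBBB  (len 640)
gen 9: BBBBBBBBBBBBBBBBBBBBBBBBBBBBBBBBBBBBBBBBBBBBBBBBBBBBBBBBBB…BBBBBBBBBBBBBBBBBBBBBBBBBBBBBBBBBBBBBBBBBBBBBBBBBBBBBBBBBB  (len 1280)
gen 10: BBBBBBBBBBBBBBBBBBBBBBBBBBBBBBBBBBBBBBBBBBBBBBBBBBBBBBBBBB…BBBBBBBBBBBBBBBBBBBBBBBBBBBBBBBBBBBBBBBBBBBBBBBBBBBBBBBBBB  (len 2560)

2560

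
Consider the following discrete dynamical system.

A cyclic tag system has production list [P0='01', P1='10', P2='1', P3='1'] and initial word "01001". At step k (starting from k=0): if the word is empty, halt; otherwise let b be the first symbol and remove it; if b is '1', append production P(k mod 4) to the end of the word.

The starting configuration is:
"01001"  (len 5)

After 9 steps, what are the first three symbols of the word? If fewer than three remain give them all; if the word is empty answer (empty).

step 0: "01001"  (len 5)
step 1: "1001"  (len 4)
step 2: "00110"  (len 5)
step 3: "0110"  (len 4)
step 4: "110"  (len 3)
step 5: "1001"  (len 4)
step 6: "00110"  (len 5)
step 7: "0110"  (len 4)
step 8: "110"  (len 3)
step 9: "1001"  (len 4)

100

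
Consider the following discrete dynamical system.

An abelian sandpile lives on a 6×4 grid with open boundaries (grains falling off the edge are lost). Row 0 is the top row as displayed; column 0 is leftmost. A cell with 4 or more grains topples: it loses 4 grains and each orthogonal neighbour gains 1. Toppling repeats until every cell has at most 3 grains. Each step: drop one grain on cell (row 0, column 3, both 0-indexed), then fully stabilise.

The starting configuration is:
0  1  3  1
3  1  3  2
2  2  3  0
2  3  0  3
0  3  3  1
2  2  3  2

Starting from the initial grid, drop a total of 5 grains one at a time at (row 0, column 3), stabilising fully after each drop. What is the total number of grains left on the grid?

step 0: 0  1  3  1
3  1  3  2
2  2  3  0
2  3  0  3
0  3  3  1
2  2  3  2
step 1: 0  1  3  2
3  1  3  2
2  2  3  0
2  3  0  3
0  3  3  1
2  2  3  2
step 2: 0  1  3  3
3  1  3  2
2  2  3  0
2  3  0  3
0  3  3  1
2  2  3  2
step 3: 0  2  1  2
3  2  2  0
2  3  0  2
2  3  1  3
0  3  3  1
2  2  3  2
step 4: 0  2  1  3
3  2  2  0
2  3  0  2
2  3  1  3
0  3  3  1
2  2  3  2
step 5: 0  2  2  0
3  2  2  1
2  3  0  2
2  3  1  3
0  3  3  1
2  2  3  2

44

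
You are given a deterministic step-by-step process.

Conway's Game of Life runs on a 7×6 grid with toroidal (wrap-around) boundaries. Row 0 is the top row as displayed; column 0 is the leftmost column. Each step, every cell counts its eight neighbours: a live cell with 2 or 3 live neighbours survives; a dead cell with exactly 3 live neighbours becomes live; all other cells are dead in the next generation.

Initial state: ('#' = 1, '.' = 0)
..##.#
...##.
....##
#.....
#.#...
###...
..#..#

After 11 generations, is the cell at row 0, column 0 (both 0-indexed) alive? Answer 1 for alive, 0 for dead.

k=0  ..##.#
...##.
....##
#.....
#.#...
###...
..#..#
k=1  ..#..#
..#...
...###
##....
#.#..#
#.##.#
....##
k=2  ...###
..#..#
######
.###..
..###.
..##..
.##...
k=3  ##.###
......
.....#
......
....#.
....#.
.#....
k=4  ###.##
......
......
......
......
......
.###..
k=5  #...##
##...#
......
......
......
..#...
...###
k=6  .#.#..
.#..#.
#.....
......
......
...##.
#..#..
k=7  ##.##.
###...
......
......
......
...##.
...#..
k=8  #..###
#.##.#
.#....
......
......
...##.
.....#
k=9  .###..
..##..
###...
......
......
....#.
#.....
k=10  .#.#..
#.....
.###..
.#....
......
......
.###..
k=11  ##.#..
#..#..
###...
.#....
......
..#...
.#.#..

1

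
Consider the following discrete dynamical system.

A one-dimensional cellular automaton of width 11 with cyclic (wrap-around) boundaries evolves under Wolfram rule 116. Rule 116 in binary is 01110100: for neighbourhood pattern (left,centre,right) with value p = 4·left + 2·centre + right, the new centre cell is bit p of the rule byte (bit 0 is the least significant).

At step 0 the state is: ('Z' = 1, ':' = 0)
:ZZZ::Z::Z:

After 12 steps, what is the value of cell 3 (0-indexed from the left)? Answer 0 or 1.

1

gen 0: :ZZZ::Z::Z:
gen 1: :::ZZ:ZZ:ZZ
gen 2: Z:::ZZ:ZZ:Z
gen 3: ZZ:::ZZ:ZZ:
gen 4: :ZZ:::ZZ:ZZ
gen 5: Z:ZZ:::ZZ:Z
gen 6: ZZ:ZZ:::ZZ:
gen 7: :ZZ:ZZ:::ZZ
gen 8: Z:ZZ:ZZ:::Z
gen 9: ZZ:ZZ:ZZ:::
gen 10: :ZZ:ZZ:ZZ::
gen 11: ::ZZ:ZZ:ZZ:
gen 12: :::ZZ:ZZ:ZZ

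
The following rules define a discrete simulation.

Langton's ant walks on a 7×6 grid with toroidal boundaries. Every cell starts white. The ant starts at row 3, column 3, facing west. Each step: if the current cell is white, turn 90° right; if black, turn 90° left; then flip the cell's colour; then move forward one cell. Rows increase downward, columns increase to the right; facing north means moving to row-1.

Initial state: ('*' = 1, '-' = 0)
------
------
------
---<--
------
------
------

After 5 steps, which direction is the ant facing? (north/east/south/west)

south

step 0: ------
------
------
---<--
------
------
------
step 1: ------
------
---^--
---*--
------
------
------
step 2: ------
------
---*>-
---*--
------
------
------
step 3: ------
------
---**-
---*v-
------
------
------
step 4: ------
------
---**-
---<*-
------
------
------
step 5: ------
------
---**-
----*-
---v--
------
------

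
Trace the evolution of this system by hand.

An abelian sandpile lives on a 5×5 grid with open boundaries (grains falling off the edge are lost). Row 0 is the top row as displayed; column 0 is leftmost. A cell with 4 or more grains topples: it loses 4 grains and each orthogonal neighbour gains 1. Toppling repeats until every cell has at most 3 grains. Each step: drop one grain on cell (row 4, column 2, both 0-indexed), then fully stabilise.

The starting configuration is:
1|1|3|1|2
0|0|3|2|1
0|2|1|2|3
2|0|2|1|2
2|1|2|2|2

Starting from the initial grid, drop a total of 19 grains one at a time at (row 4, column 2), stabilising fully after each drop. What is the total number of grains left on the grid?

0) 1|1|3|1|2
0|0|3|2|1
0|2|1|2|3
2|0|2|1|2
2|1|2|2|2
1) 1|1|3|1|2
0|0|3|2|1
0|2|1|2|3
2|0|2|1|2
2|1|3|2|2
2) 1|1|3|1|2
0|0|3|2|1
0|2|1|2|3
2|0|3|1|2
2|2|0|3|2
3) 1|1|3|1|2
0|0|3|2|1
0|2|1|2|3
2|0|3|1|2
2|2|1|3|2
4) 1|1|3|1|2
0|0|3|2|1
0|2|1|2|3
2|0|3|1|2
2|2|2|3|2
5) 1|1|3|1|2
0|0|3|2|1
0|2|1|2|3
2|0|3|1|2
2|2|3|3|2
6) 1|1|3|1|2
0|0|3|2|1
0|2|2|2|3
2|1|0|3|2
2|3|2|0|3
7) 1|1|3|1|2
0|0|3|2|1
0|2|2|2|3
2|1|0|3|2
2|3|3|0|3
8) 1|1|3|1|2
0|0|3|2|1
0|2|2|2|3
2|2|1|3|2
3|0|1|1|3
9) 1|1|3|1|2
0|0|3|2|1
0|2|2|2|3
2|2|1|3|2
3|0|2|1|3
10) 1|1|3|1|2
0|0|3|2|1
0|2|2|2|3
2|2|1|3|2
3|0|3|1|3
11) 1|1|3|1|2
0|0|3|2|1
0|2|2|2|3
2|2|2|3|2
3|1|0|2|3
12) 1|1|3|1|2
0|0|3|2|1
0|2|2|2|3
2|2|2|3|2
3|1|1|2|3
13) 1|1|3|1|2
0|0|3|2|1
0|2|2|2|3
2|2|2|3|2
3|1|2|2|3
14) 1|1|3|1|2
0|0|3|2|1
0|2|2|2|3
2|2|2|3|2
3|1|3|2|3
15) 1|1|3|1|2
0|0|3|2|1
0|2|2|2|3
2|2|3|3|2
3|2|0|3|3
16) 1|1|3|1|2
0|0|3|2|1
0|2|2|2|3
2|2|3|3|2
3|2|1|3|3
17) 1|1|3|1|2
0|0|3|2|1
0|2|2|2|3
2|2|3|3|2
3|2|2|3|3
18) 1|1|3|1|2
0|0|3|2|1
0|2|2|2|3
2|2|3|3|2
3|2|3|3|3
19) 1|2|0|3|2
0|1|2|0|3
0|3|1|2|1
2|3|2|3|1
3|3|2|2|1

43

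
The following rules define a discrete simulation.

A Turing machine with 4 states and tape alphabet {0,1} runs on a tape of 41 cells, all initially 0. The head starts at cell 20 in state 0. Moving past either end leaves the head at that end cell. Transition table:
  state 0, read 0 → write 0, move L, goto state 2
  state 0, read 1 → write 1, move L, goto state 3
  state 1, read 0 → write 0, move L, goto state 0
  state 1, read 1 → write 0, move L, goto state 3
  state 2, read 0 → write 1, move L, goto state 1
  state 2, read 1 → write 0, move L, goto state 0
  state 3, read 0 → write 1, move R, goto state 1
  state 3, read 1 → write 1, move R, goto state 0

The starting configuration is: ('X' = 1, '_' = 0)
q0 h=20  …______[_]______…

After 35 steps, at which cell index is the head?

0

0) q0 h=20  …______[_]______…
1) q2 h=19  …______[_]______…
2) q1 h=18  …______[_]X_____…
3) q0 h=17  …______[_]_X____…
4) q2 h=16  …______[_]__X___…
5) q1 h=15  …______[_]X__X__…
6) q0 h=14  …______[_]_X__X_…
7) q2 h=13  …______[_]__X__X…
8) q1 h=12  …______[_]X__X__…
9) q0 h=11  …______[_]_X__X_…
10) q2 h=10  …______[_]__X__X…
11) q1 h= 9  …______[_]X__X__…
12) q0 h= 8  …______[_]_X__X_…
13) q2 h= 7  …______[_]__X__X…
14) q1 h= 6  |______[_]X__X__…
15) q0 h= 5  |_____[_]_X__X_…
16) q2 h= 4  |____[_]__X__X…
17) q1 h= 3  |___[_]X__X__…
18) q0 h= 2  |__[_]_X__X_…
19) q2 h= 1  |_[_]__X__X…
20) q1 h= 0  |[_]X__X__…
21) q0 h= 0  |[_]X__X__…
22) q2 h= 0  |[_]X__X__…
23) q1 h= 0  |[X]X__X__…
24) q3 h= 0  |[_]X__X__…
25) q1 h= 1  |X[X]__X__X…
26) q3 h= 0  |[X]___X__…
27) q0 h= 1  |X[_]__X__X…
28) q2 h= 0  |[X]___X__…
29) q0 h= 0  |[_]___X__…
30) q2 h= 0  |[_]___X__…
31) q1 h= 0  |[X]___X__…
32) q3 h= 0  |[_]___X__…
33) q1 h= 1  |X[_]__X__X…
34) q0 h= 0  |[X]___X__…
35) q3 h= 0  |[X]___X__…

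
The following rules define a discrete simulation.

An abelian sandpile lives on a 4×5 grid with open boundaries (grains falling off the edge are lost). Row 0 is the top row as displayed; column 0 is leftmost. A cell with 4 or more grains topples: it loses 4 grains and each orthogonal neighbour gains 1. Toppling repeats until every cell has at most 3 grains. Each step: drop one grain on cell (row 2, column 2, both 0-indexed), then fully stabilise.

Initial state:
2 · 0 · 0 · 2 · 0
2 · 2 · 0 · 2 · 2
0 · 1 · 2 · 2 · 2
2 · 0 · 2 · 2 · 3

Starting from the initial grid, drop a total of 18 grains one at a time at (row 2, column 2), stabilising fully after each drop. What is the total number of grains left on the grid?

35

t=0: 2 · 0 · 0 · 2 · 0
2 · 2 · 0 · 2 · 2
0 · 1 · 2 · 2 · 2
2 · 0 · 2 · 2 · 3
t=1: 2 · 0 · 0 · 2 · 0
2 · 2 · 0 · 2 · 2
0 · 1 · 3 · 2 · 2
2 · 0 · 2 · 2 · 3
t=2: 2 · 0 · 0 · 2 · 0
2 · 2 · 1 · 2 · 2
0 · 2 · 0 · 3 · 2
2 · 0 · 3 · 2 · 3
t=3: 2 · 0 · 0 · 2 · 0
2 · 2 · 1 · 2 · 2
0 · 2 · 1 · 3 · 2
2 · 0 · 3 · 2 · 3
t=4: 2 · 0 · 0 · 2 · 0
2 · 2 · 1 · 2 · 2
0 · 2 · 2 · 3 · 2
2 · 0 · 3 · 2 · 3
t=5: 2 · 0 · 0 · 2 · 0
2 · 2 · 1 · 2 · 2
0 · 2 · 3 · 3 · 2
2 · 0 · 3 · 2 · 3
t=6: 2 · 0 · 0 · 2 · 0
2 · 2 · 2 · 3 · 3
0 · 3 · 2 · 2 · 0
2 · 1 · 1 · 1 · 1
t=7: 2 · 0 · 0 · 2 · 0
2 · 2 · 2 · 3 · 3
0 · 3 · 3 · 2 · 0
2 · 1 · 1 · 1 · 1
t=8: 2 · 0 · 0 · 2 · 0
2 · 3 · 3 · 3 · 3
1 · 0 · 1 · 3 · 0
2 · 2 · 2 · 1 · 1
t=9: 2 · 0 · 0 · 2 · 0
2 · 3 · 3 · 3 · 3
1 · 0 · 2 · 3 · 0
2 · 2 · 2 · 1 · 1
t=10: 2 · 0 · 0 · 2 · 0
2 · 3 · 3 · 3 · 3
1 · 0 · 3 · 3 · 0
2 · 2 · 2 · 1 · 1
t=11: 2 · 1 · 1 · 3 · 1
3 · 0 · 2 · 2 · 0
1 · 2 · 2 · 1 · 2
2 · 2 · 3 · 2 · 1
t=12: 2 · 1 · 1 · 3 · 1
3 · 0 · 2 · 2 · 0
1 · 2 · 3 · 1 · 2
2 · 2 · 3 · 2 · 1
t=13: 2 · 1 · 1 · 3 · 1
3 · 0 · 3 · 2 · 0
1 · 3 · 1 · 2 · 2
2 · 3 · 0 · 3 · 1
t=14: 2 · 1 · 1 · 3 · 1
3 · 0 · 3 · 2 · 0
1 · 3 · 2 · 2 · 2
2 · 3 · 0 · 3 · 1
t=15: 2 · 1 · 1 · 3 · 1
3 · 0 · 3 · 2 · 0
1 · 3 · 3 · 2 · 2
2 · 3 · 0 · 3 · 1
t=16: 2 · 1 · 2 · 3 · 1
3 · 2 · 0 · 3 · 0
2 · 1 · 2 · 3 · 2
3 · 0 · 2 · 3 · 1
t=17: 2 · 1 · 2 · 3 · 1
3 · 2 · 0 · 3 · 0
2 · 1 · 3 · 3 · 2
3 · 0 · 2 · 3 · 1
t=18: 2 · 1 · 3 · 0 · 2
3 · 2 · 2 · 1 · 1
2 · 2 · 2 · 2 · 3
3 · 1 · 0 · 1 · 2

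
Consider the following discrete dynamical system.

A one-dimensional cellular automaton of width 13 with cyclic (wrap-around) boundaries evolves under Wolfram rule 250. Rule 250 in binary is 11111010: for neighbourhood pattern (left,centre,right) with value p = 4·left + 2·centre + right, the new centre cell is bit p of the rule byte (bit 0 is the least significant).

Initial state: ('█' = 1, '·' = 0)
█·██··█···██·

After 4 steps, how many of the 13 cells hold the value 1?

13

0) █·██··█···██·
1) ·█████·█·████
2) ███████·█████
3) █████████████
4) █████████████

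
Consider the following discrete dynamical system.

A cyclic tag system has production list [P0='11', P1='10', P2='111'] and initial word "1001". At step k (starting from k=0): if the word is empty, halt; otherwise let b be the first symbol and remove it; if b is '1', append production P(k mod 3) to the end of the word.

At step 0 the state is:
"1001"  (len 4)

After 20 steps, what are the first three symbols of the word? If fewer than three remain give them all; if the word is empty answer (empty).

[0] "1001"  (len 4)
[1] "00111"  (len 5)
[2] "0111"  (len 4)
[3] "111"  (len 3)
[4] "1111"  (len 4)
[5] "11110"  (len 5)
[6] "1110111"  (len 7)
[7] "11011111"  (len 8)
[8] "101111110"  (len 9)
[9] "01111110111"  (len 11)
[10] "1111110111"  (len 10)
[11] "11111011110"  (len 11)
[12] "1111011110111"  (len 13)
[13] "11101111011111"  (len 14)
[14] "110111101111110"  (len 15)
[15] "10111101111110111"  (len 17)
[16] "011110111111011111"  (len 18)
[17] "11110111111011111"  (len 17)
[18] "1110111111011111111"  (len 19)
[19] "11011111101111111111"  (len 20)
[20] "101111110111111111110"  (len 21)

101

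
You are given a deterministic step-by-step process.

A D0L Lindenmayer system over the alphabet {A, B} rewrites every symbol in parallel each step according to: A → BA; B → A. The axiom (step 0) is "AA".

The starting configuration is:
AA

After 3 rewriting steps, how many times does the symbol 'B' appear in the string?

4

step 0: AA
step 1: BABA
step 2: ABAABA
step 3: BAABABAABA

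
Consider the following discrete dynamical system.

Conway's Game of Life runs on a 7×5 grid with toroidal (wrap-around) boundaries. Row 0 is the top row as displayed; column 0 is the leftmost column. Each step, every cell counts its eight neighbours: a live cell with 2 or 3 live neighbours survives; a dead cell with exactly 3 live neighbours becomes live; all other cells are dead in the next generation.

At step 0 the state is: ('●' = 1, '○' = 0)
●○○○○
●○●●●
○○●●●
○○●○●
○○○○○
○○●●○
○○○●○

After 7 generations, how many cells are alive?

t=0: ●○○○○
●○●●●
○○●●●
○○●○●
○○○○○
○○●●○
○○○●○
t=1: ●●●○○
●○●○○
○○○○○
○○●○●
○○●○○
○○●●○
○○●●●
t=2: ●○○○○
●○●○○
○●○●○
○○○●○
○●●○○
○●○○●
●○○○●
t=3: ●○○○○
●○●○●
○●○●●
○●○●○
●●●●○
○●●●●
○●○○●
t=4: ○○○●○
○○●○○
○●○○○
○○○○○
○○○○○
○○○○○
○●○○●
t=5: ○○●●○
○○●○○
○○○○○
○○○○○
○○○○○
○○○○○
○○○○○
t=6: ○○●●○
○○●●○
○○○○○
○○○○○
○○○○○
○○○○○
○○○○○
t=7: ○○●●○
○○●●○
○○○○○
○○○○○
○○○○○
○○○○○
○○○○○

4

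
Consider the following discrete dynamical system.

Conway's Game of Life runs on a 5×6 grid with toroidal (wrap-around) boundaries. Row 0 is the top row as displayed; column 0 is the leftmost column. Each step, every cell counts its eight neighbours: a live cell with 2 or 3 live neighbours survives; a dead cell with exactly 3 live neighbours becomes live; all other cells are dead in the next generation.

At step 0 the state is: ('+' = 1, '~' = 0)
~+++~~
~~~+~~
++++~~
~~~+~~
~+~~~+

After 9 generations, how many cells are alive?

0) ~+++~~
~~~+~~
++++~~
~~~+~~
~+~~~+
1) ++~++~
+~~~+~
~+~++~
~~~++~
++~++~
2) ~~~~~~
+~~~~~
~~+~~~
++~~~~
++~~~~
3) ++~~~~
~~~~~~
+~~~~~
+~+~~~
++~~~~
4) ++~~~~
++~~~~
~+~~~~
+~~~~+
~~+~~+
5) ~~+~~+
~~+~~~
~+~~~+
++~~~+
~~~~~+
6) ~~~~~~
+++~~~
~++~~+
~+~~++
~+~~++
7) ~~+~~+
+~+~~~
~~~+++
~+~+~~
~~~~++
8) ++~+++
+++~~~
++~+++
+~++~~
+~++++
9) ~~~~~~
~~~~~~
~~~~+~
~~~~~~
~~~~~~

1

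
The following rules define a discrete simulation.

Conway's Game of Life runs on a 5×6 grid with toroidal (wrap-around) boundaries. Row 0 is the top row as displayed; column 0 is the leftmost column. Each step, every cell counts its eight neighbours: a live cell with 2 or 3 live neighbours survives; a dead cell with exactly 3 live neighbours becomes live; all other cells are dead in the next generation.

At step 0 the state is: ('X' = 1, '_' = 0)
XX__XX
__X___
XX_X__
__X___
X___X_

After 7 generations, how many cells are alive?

k=0  XX__XX
__X___
XX_X__
__X___
X___X_
k=1  XX_XX_
__XXX_
_X_X__
X_XX_X
X__XX_
k=2  XX____
X____X
XX___X
X____X
______
k=3  XX___X
______
_X__X_
_X___X
_X___X
k=4  _X___X
_X___X
X_____
_XX_XX
_XX_XX
k=5  _X___X
_X___X
__X_X_
__X_X_
______
k=6  ______
_XX_XX
_XX_XX
______
______
k=7  ______
_XX_XX
_XX_XX
______
______

8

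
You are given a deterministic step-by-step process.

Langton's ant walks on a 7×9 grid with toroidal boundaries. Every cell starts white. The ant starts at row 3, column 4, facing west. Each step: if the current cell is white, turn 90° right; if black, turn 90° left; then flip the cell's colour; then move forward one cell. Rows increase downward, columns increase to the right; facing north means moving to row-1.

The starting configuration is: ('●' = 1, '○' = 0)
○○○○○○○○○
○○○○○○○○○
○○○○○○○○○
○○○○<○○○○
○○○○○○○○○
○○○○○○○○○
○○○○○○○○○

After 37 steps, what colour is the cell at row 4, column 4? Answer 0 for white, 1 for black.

gen 0: ○○○○○○○○○
○○○○○○○○○
○○○○○○○○○
○○○○<○○○○
○○○○○○○○○
○○○○○○○○○
○○○○○○○○○
gen 1: ○○○○○○○○○
○○○○○○○○○
○○○○^○○○○
○○○○●○○○○
○○○○○○○○○
○○○○○○○○○
○○○○○○○○○
gen 2: ○○○○○○○○○
○○○○○○○○○
○○○○●>○○○
○○○○●○○○○
○○○○○○○○○
○○○○○○○○○
○○○○○○○○○
gen 3: ○○○○○○○○○
○○○○○○○○○
○○○○●●○○○
○○○○●v○○○
○○○○○○○○○
○○○○○○○○○
○○○○○○○○○
gen 4: ○○○○○○○○○
○○○○○○○○○
○○○○●●○○○
○○○○<●○○○
○○○○○○○○○
○○○○○○○○○
○○○○○○○○○
gen 5: ○○○○○○○○○
○○○○○○○○○
○○○○●●○○○
○○○○○●○○○
○○○○v○○○○
○○○○○○○○○
○○○○○○○○○
gen 6: ○○○○○○○○○
○○○○○○○○○
○○○○●●○○○
○○○○○●○○○
○○○<●○○○○
○○○○○○○○○
○○○○○○○○○
gen 7: ○○○○○○○○○
○○○○○○○○○
○○○○●●○○○
○○○^○●○○○
○○○●●○○○○
○○○○○○○○○
○○○○○○○○○
gen 8: ○○○○○○○○○
○○○○○○○○○
○○○○●●○○○
○○○●>●○○○
○○○●●○○○○
○○○○○○○○○
○○○○○○○○○
gen 9: ○○○○○○○○○
○○○○○○○○○
○○○○●●○○○
○○○●●●○○○
○○○●v○○○○
○○○○○○○○○
○○○○○○○○○
gen 10: ○○○○○○○○○
○○○○○○○○○
○○○○●●○○○
○○○●●●○○○
○○○●○>○○○
○○○○○○○○○
○○○○○○○○○
gen 11: ○○○○○○○○○
○○○○○○○○○
○○○○●●○○○
○○○●●●○○○
○○○●○●○○○
○○○○○v○○○
○○○○○○○○○
gen 12: ○○○○○○○○○
○○○○○○○○○
○○○○●●○○○
○○○●●●○○○
○○○●○●○○○
○○○○<●○○○
○○○○○○○○○
gen 13: ○○○○○○○○○
○○○○○○○○○
○○○○●●○○○
○○○●●●○○○
○○○●^●○○○
○○○○●●○○○
○○○○○○○○○
gen 14: ○○○○○○○○○
○○○○○○○○○
○○○○●●○○○
○○○●●●○○○
○○○●●>○○○
○○○○●●○○○
○○○○○○○○○
gen 15: ○○○○○○○○○
○○○○○○○○○
○○○○●●○○○
○○○●●^○○○
○○○●●○○○○
○○○○●●○○○
○○○○○○○○○
gen 16: ○○○○○○○○○
○○○○○○○○○
○○○○●●○○○
○○○●<○○○○
○○○●●○○○○
○○○○●●○○○
○○○○○○○○○
gen 17: ○○○○○○○○○
○○○○○○○○○
○○○○●●○○○
○○○●○○○○○
○○○●v○○○○
○○○○●●○○○
○○○○○○○○○
gen 18: ○○○○○○○○○
○○○○○○○○○
○○○○●●○○○
○○○●○○○○○
○○○●○>○○○
○○○○●●○○○
○○○○○○○○○
gen 19: ○○○○○○○○○
○○○○○○○○○
○○○○●●○○○
○○○●○○○○○
○○○●○●○○○
○○○○●v○○○
○○○○○○○○○
gen 20: ○○○○○○○○○
○○○○○○○○○
○○○○●●○○○
○○○●○○○○○
○○○●○●○○○
○○○○●○>○○
○○○○○○○○○
gen 21: ○○○○○○○○○
○○○○○○○○○
○○○○●●○○○
○○○●○○○○○
○○○●○●○○○
○○○○●○●○○
○○○○○○v○○
gen 22: ○○○○○○○○○
○○○○○○○○○
○○○○●●○○○
○○○●○○○○○
○○○●○●○○○
○○○○●○●○○
○○○○○<●○○
gen 23: ○○○○○○○○○
○○○○○○○○○
○○○○●●○○○
○○○●○○○○○
○○○●○●○○○
○○○○●^●○○
○○○○○●●○○
gen 24: ○○○○○○○○○
○○○○○○○○○
○○○○●●○○○
○○○●○○○○○
○○○●○●○○○
○○○○●●>○○
○○○○○●●○○
gen 25: ○○○○○○○○○
○○○○○○○○○
○○○○●●○○○
○○○●○○○○○
○○○●○●^○○
○○○○●●○○○
○○○○○●●○○
gen 26: ○○○○○○○○○
○○○○○○○○○
○○○○●●○○○
○○○●○○○○○
○○○●○●●>○
○○○○●●○○○
○○○○○●●○○
gen 27: ○○○○○○○○○
○○○○○○○○○
○○○○●●○○○
○○○●○○○○○
○○○●○●●●○
○○○○●●○v○
○○○○○●●○○
gen 28: ○○○○○○○○○
○○○○○○○○○
○○○○●●○○○
○○○●○○○○○
○○○●○●●●○
○○○○●●<●○
○○○○○●●○○
gen 29: ○○○○○○○○○
○○○○○○○○○
○○○○●●○○○
○○○●○○○○○
○○○●○●^●○
○○○○●●●●○
○○○○○●●○○
gen 30: ○○○○○○○○○
○○○○○○○○○
○○○○●●○○○
○○○●○○○○○
○○○●○<○●○
○○○○●●●●○
○○○○○●●○○
gen 31: ○○○○○○○○○
○○○○○○○○○
○○○○●●○○○
○○○●○○○○○
○○○●○○○●○
○○○○●v●●○
○○○○○●●○○
gen 32: ○○○○○○○○○
○○○○○○○○○
○○○○●●○○○
○○○●○○○○○
○○○●○○○●○
○○○○●○>●○
○○○○○●●○○
gen 33: ○○○○○○○○○
○○○○○○○○○
○○○○●●○○○
○○○●○○○○○
○○○●○○^●○
○○○○●○○●○
○○○○○●●○○
gen 34: ○○○○○○○○○
○○○○○○○○○
○○○○●●○○○
○○○●○○○○○
○○○●○○●>○
○○○○●○○●○
○○○○○●●○○
gen 35: ○○○○○○○○○
○○○○○○○○○
○○○○●●○○○
○○○●○○○^○
○○○●○○●○○
○○○○●○○●○
○○○○○●●○○
gen 36: ○○○○○○○○○
○○○○○○○○○
○○○○●●○○○
○○○●○○○●>
○○○●○○●○○
○○○○●○○●○
○○○○○●●○○
gen 37: ○○○○○○○○○
○○○○○○○○○
○○○○●●○○○
○○○●○○○●●
○○○●○○●○v
○○○○●○○●○
○○○○○●●○○

0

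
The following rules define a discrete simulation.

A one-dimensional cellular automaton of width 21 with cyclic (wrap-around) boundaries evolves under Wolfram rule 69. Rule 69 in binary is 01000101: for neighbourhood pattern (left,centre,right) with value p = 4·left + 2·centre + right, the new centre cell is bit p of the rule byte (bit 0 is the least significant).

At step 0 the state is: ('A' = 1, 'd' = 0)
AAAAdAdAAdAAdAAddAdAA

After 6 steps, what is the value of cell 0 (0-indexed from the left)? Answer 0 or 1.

0

[0] AAAAdAdAAdAAdAAddAdAA
[1] dddAdAddAddAddAddAddd
[2] AAdAdAddAddAddAddAdAA
[3] dAdAdAddAddAddAddAddd
[4] dAdAdAddAddAddAddAdAA
[5] dAdAdAddAddAddAddAddA
[6] dAdAdAddAddAddAddAddA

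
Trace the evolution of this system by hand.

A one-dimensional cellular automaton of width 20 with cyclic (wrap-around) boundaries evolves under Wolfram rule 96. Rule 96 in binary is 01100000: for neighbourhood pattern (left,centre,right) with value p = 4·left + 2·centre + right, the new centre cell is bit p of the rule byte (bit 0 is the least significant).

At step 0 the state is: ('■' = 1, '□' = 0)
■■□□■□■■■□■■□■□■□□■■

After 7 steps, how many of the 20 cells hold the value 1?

t=0: ■■□□■□■■■□■■□■□■□□■■
t=1: □■□□□■□□■■□■■□■□□□□□
t=2: □□□□□□□□□■■□■■□□□□□□
t=3: □□□□□□□□□□■■□■□□□□□□
t=4: □□□□□□□□□□□■■□□□□□□□
t=5: □□□□□□□□□□□□■□□□□□□□
t=6: □□□□□□□□□□□□□□□□□□□□
t=7: □□□□□□□□□□□□□□□□□□□□

0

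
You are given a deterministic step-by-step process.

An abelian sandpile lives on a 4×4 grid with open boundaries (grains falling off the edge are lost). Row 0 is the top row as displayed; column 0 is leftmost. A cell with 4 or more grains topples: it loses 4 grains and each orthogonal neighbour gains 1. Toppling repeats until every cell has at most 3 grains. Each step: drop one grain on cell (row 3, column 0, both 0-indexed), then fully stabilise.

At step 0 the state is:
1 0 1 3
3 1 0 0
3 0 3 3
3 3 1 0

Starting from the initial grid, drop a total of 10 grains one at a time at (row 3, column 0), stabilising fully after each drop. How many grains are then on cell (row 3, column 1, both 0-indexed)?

2

step 0: 1 0 1 3
3 1 0 0
3 0 3 3
3 3 1 0
step 1: 2 0 1 3
0 2 0 0
1 2 3 3
2 0 2 0
step 2: 2 0 1 3
0 2 0 0
1 2 3 3
3 0 2 0
step 3: 2 0 1 3
0 2 0 0
2 2 3 3
0 1 2 0
step 4: 2 0 1 3
0 2 0 0
2 2 3 3
1 1 2 0
step 5: 2 0 1 3
0 2 0 0
2 2 3 3
2 1 2 0
step 6: 2 0 1 3
0 2 0 0
2 2 3 3
3 1 2 0
step 7: 2 0 1 3
0 2 0 0
3 2 3 3
0 2 2 0
step 8: 2 0 1 3
0 2 0 0
3 2 3 3
1 2 2 0
step 9: 2 0 1 3
0 2 0 0
3 2 3 3
2 2 2 0
step 10: 2 0 1 3
0 2 0 0
3 2 3 3
3 2 2 0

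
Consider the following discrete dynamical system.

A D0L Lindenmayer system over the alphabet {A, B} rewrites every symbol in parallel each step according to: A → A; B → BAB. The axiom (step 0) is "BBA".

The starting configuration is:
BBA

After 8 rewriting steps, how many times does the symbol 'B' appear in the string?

0) BBA
1) BABBABA
2) BABABABBABABABA
3) BABABABABABABABBABABABABABABABA
4) BABABABABABABABABABABABABABABABBABABABABABABABABABABABABABABABA
5) BABABABABABABABABABABABABABABABABABABABABABABABABABABABABA…BABABABABABABABABABABABABABABABABABABABABABABABABABABABABA  (len 127)
6) BABABABABABABABABABABABABABABABABABABABABABABABABABABABABA…BABABABABABABABABABABABABABABABABABABABABABABABABABABABABA  (len 255)
7) BABABABABABABABABABABABABABABABABABABABABABABABABABABABABA…BABABABABABABABABABABABABABABABABABABABABABABABABABABABABA  (len 511)
8) BABABABABABABABABABABABABABABABABABABABABABABABABABABABABA…BABABABABABABABABABABABABABABABABABABABABABABABABABABABABA  (len 1023)

512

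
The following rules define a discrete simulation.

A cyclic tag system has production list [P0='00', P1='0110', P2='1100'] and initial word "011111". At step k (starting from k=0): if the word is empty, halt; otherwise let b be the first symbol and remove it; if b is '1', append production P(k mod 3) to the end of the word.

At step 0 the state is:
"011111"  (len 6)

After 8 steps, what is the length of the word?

20

gen 0: "011111"  (len 6)
gen 1: "11111"  (len 5)
gen 2: "11110110"  (len 8)
gen 3: "11101101100"  (len 11)
gen 4: "110110110000"  (len 12)
gen 5: "101101100000110"  (len 15)
gen 6: "011011000001101100"  (len 18)
gen 7: "11011000001101100"  (len 17)
gen 8: "10110000011011000110"  (len 20)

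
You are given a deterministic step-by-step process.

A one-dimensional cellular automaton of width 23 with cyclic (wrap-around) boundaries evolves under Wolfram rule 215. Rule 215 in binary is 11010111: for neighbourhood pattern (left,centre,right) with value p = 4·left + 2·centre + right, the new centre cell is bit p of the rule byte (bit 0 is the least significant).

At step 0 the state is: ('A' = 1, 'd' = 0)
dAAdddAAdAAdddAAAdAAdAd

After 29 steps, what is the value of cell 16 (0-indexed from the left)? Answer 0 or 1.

k=0  dAAdddAAdAAdddAAAdAAdAd
k=1  AdAAAAdAddAAAAdAAddAdAA
k=2  AddAAAdAAAdAAAddAAAAddA
k=3  AAAdAAddAAddAAAAdAAAAAd
k=4  dAAddAAAdAAAdAAAddAAAAd
k=5  AdAAAdAAddAAddAAAAdAAAA
k=6  AddAAddAAAdAAAdAAAddAAA
k=7  AAAdAAAdAAddAAddAAAAdAA
k=8  AAAddAAddAAAdAAAdAAAddA
k=9  AAAAAdAAAdAAddAAddAAAAd
k=10  dAAAAddAAddAAAdAAAdAAAd
k=11  AdAAAAAdAAAdAAddAAddAAA
k=12  AddAAAAddAAddAAAdAAAdAA
k=13  AAAdAAAAAdAAAdAAddAAddA
k=14  AAAddAAAAddAAddAAAdAAAd
k=15  dAAAAdAAAAAdAAAdAAddAAd
k=16  AdAAAddAAAAddAAddAAAdAA
k=17  AddAAAAdAAAAAdAAAdAAddA
k=18  AAAdAAAddAAAAddAAddAAAd
k=19  dAAddAAAAdAAAAAdAAAdAAd
k=20  AdAAAdAAAddAAAAddAAddAA
k=21  AddAAddAAAAdAAAAAdAAAdA
k=22  AAAdAAAdAAAddAAAAddAAdd
k=23  dAAddAAddAAAAdAAAAAdAAA
k=24  ddAAAdAAAdAAAddAAAAddAA
k=25  AAdAAddAAddAAAAdAAAAAdA
k=26  AAddAAAdAAAdAAAddAAAAdd
k=27  dAAAdAAddAAddAAAAdAAAAA
k=28  ddAAddAAAdAAAdAAAddAAAA
k=29  AAdAAAdAAddAAddAAAAdAAA

1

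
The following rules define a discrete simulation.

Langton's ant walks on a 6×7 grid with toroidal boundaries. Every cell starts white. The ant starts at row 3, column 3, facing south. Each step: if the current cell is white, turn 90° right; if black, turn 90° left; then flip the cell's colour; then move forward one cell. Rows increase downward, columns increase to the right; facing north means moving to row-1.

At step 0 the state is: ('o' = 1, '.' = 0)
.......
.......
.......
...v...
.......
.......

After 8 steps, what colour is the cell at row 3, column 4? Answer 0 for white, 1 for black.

k=0  .......
.......
.......
...v...
.......
.......
k=1  .......
.......
.......
..<o...
.......
.......
k=2  .......
.......
..^....
..oo...
.......
.......
k=3  .......
.......
..o>...
..oo...
.......
.......
k=4  .......
.......
..oo...
..ov...
.......
.......
k=5  .......
.......
..oo...
..o.>..
.......
.......
k=6  .......
.......
..oo...
..o.o..
....v..
.......
k=7  .......
.......
..oo...
..o.o..
...<o..
.......
k=8  .......
.......
..oo...
..o^o..
...oo..
.......

1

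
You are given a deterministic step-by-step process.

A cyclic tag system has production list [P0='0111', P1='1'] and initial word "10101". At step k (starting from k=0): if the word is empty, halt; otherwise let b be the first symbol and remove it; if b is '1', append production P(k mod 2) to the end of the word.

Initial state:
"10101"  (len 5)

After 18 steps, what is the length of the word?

26

t=0: "10101"  (len 5)
t=1: "01010111"  (len 8)
t=2: "1010111"  (len 7)
t=3: "0101110111"  (len 10)
t=4: "101110111"  (len 9)
t=5: "011101110111"  (len 12)
t=6: "11101110111"  (len 11)
t=7: "11011101110111"  (len 14)
t=8: "10111011101111"  (len 14)
t=9: "01110111011110111"  (len 17)
t=10: "1110111011110111"  (len 16)
t=11: "1101110111101110111"  (len 19)
t=12: "1011101111011101111"  (len 19)
t=13: "0111011110111011110111"  (len 22)
t=14: "111011110111011110111"  (len 21)
t=15: "110111101110111101110111"  (len 24)
t=16: "101111011101111011101111"  (len 24)
t=17: "011110111011110111011110111"  (len 27)
t=18: "11110111011110111011110111"  (len 26)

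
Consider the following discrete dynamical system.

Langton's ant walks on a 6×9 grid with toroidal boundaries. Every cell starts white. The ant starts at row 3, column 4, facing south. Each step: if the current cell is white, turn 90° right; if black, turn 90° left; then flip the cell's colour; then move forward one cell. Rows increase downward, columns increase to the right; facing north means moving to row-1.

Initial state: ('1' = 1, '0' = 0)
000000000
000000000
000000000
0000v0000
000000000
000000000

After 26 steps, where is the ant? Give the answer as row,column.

step 0: 000000000
000000000
000000000
0000v0000
000000000
000000000
step 1: 000000000
000000000
000000000
000<10000
000000000
000000000
step 2: 000000000
000000000
000^00000
000110000
000000000
000000000
step 3: 000000000
000000000
0001>0000
000110000
000000000
000000000
step 4: 000000000
000000000
000110000
0001v0000
000000000
000000000
step 5: 000000000
000000000
000110000
00010>000
000000000
000000000
step 6: 000000000
000000000
000110000
000101000
00000v000
000000000
step 7: 000000000
000000000
000110000
000101000
0000<1000
000000000
step 8: 000000000
000000000
000110000
0001^1000
000011000
000000000
step 9: 000000000
000000000
000110000
00011>000
000011000
000000000
step 10: 000000000
000000000
00011^000
000110000
000011000
000000000
step 11: 000000000
000000000
000111>00
000110000
000011000
000000000
step 12: 000000000
000000000
000111100
000110v00
000011000
000000000
step 13: 000000000
000000000
000111100
00011<100
000011000
000000000
step 14: 000000000
000000000
00011^100
000111100
000011000
000000000
step 15: 000000000
000000000
0001<0100
000111100
000011000
000000000
step 16: 000000000
000000000
000100100
0001v1100
000011000
000000000
step 17: 000000000
000000000
000100100
00010>100
000011000
000000000
step 18: 000000000
000000000
00010^100
000100100
000011000
000000000
step 19: 000000000
000000000
000101>00
000100100
000011000
000000000
step 20: 000000000
000000^00
000101000
000100100
000011000
000000000
step 21: 000000000
0000001>0
000101000
000100100
000011000
000000000
step 22: 000000000
000000110
0001010v0
000100100
000011000
000000000
step 23: 000000000
000000110
000101<10
000100100
000011000
000000000
step 24: 000000000
000000^10
000101110
000100100
000011000
000000000
step 25: 000000000
00000<010
000101110
000100100
000011000
000000000
step 26: 00000^000
000001010
000101110
000100100
000011000
000000000

0,5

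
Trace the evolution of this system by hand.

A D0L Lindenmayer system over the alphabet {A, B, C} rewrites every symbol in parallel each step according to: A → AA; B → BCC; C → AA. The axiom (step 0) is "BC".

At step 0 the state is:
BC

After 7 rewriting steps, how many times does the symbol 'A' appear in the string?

gen 0: BC
gen 1: BCCAA
gen 2: BCCAAAAAAAA
gen 3: BCCAAAAAAAAAAAAAAAAAAAA
gen 4: BCCAAAAAAAAAAAAAAAAAAAAAAAAAAAAAAAAAAAAAAAAAAAA
gen 5: BCCAAAAAAAAAAAAAAAAAAAAAAAAAAAAAAAAAAAAAAAAAAAAAAAAAAAAAAAAAAAAAAAAAAAAAAAAAAAAAAAAAAAAAAAAAAAA
gen 6: BCCAAAAAAAAAAAAAAAAAAAAAAAAAAAAAAAAAAAAAAAAAAAAAAAAAAAAAAA…AAAAAAAAAAAAAAAAAAAAAAAAAAAAAAAAAAAAAAAAAAAAAAAAAAAAAAAAAA  (len 191)
gen 7: BCCAAAAAAAAAAAAAAAAAAAAAAAAAAAAAAAAAAAAAAAAAAAAAAAAAAAAAAA…AAAAAAAAAAAAAAAAAAAAAAAAAAAAAAAAAAAAAAAAAAAAAAAAAAAAAAAAAA  (len 383)

380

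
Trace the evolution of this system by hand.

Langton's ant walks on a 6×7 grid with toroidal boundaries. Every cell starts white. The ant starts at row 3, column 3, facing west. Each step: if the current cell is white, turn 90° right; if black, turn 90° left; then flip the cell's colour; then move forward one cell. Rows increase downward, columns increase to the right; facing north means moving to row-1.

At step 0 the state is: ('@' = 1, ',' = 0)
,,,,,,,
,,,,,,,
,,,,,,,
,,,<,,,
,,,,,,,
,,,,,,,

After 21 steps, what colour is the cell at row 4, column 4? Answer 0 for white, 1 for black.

gen 0: ,,,,,,,
,,,,,,,
,,,,,,,
,,,<,,,
,,,,,,,
,,,,,,,
gen 1: ,,,,,,,
,,,,,,,
,,,^,,,
,,,@,,,
,,,,,,,
,,,,,,,
gen 2: ,,,,,,,
,,,,,,,
,,,@>,,
,,,@,,,
,,,,,,,
,,,,,,,
gen 3: ,,,,,,,
,,,,,,,
,,,@@,,
,,,@v,,
,,,,,,,
,,,,,,,
gen 4: ,,,,,,,
,,,,,,,
,,,@@,,
,,,<@,,
,,,,,,,
,,,,,,,
gen 5: ,,,,,,,
,,,,,,,
,,,@@,,
,,,,@,,
,,,v,,,
,,,,,,,
gen 6: ,,,,,,,
,,,,,,,
,,,@@,,
,,,,@,,
,,<@,,,
,,,,,,,
gen 7: ,,,,,,,
,,,,,,,
,,,@@,,
,,^,@,,
,,@@,,,
,,,,,,,
gen 8: ,,,,,,,
,,,,,,,
,,,@@,,
,,@>@,,
,,@@,,,
,,,,,,,
gen 9: ,,,,,,,
,,,,,,,
,,,@@,,
,,@@@,,
,,@v,,,
,,,,,,,
gen 10: ,,,,,,,
,,,,,,,
,,,@@,,
,,@@@,,
,,@,>,,
,,,,,,,
gen 11: ,,,,,,,
,,,,,,,
,,,@@,,
,,@@@,,
,,@,@,,
,,,,v,,
gen 12: ,,,,,,,
,,,,,,,
,,,@@,,
,,@@@,,
,,@,@,,
,,,<@,,
gen 13: ,,,,,,,
,,,,,,,
,,,@@,,
,,@@@,,
,,@^@,,
,,,@@,,
gen 14: ,,,,,,,
,,,,,,,
,,,@@,,
,,@@@,,
,,@@>,,
,,,@@,,
gen 15: ,,,,,,,
,,,,,,,
,,,@@,,
,,@@^,,
,,@@,,,
,,,@@,,
gen 16: ,,,,,,,
,,,,,,,
,,,@@,,
,,@<,,,
,,@@,,,
,,,@@,,
gen 17: ,,,,,,,
,,,,,,,
,,,@@,,
,,@,,,,
,,@v,,,
,,,@@,,
gen 18: ,,,,,,,
,,,,,,,
,,,@@,,
,,@,,,,
,,@,>,,
,,,@@,,
gen 19: ,,,,,,,
,,,,,,,
,,,@@,,
,,@,,,,
,,@,@,,
,,,@v,,
gen 20: ,,,,,,,
,,,,,,,
,,,@@,,
,,@,,,,
,,@,@,,
,,,@,>,
gen 21: ,,,,,v,
,,,,,,,
,,,@@,,
,,@,,,,
,,@,@,,
,,,@,@,

1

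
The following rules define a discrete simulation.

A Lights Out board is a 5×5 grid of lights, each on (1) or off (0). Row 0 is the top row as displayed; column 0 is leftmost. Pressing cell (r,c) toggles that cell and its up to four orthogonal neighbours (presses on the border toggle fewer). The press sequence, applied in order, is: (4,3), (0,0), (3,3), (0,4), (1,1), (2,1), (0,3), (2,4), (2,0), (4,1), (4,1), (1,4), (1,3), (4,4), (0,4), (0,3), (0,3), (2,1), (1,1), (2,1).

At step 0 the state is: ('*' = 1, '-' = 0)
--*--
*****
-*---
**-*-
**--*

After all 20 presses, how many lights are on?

14

gen 0: --*--
*****
-*---
**-*-
**--*
gen 1: --*--
*****
-*---
**---
****-
gen 2: ***--
-****
-*---
**---
****-
gen 3: ***--
-****
-*-*-
*****
***--
gen 4: *****
-***-
-*-*-
*****
***--
gen 5: *-***
*--*-
---*-
*****
***--
gen 6: *-***
**-*-
****-
*-***
***--
gen 7: *----
**---
****-
*-***
***--
gen 8: *----
**--*
***-*
*-**-
***--
gen 9: *----
-*--*
--*-*
--**-
***--
gen 10: *----
-*--*
--*-*
-***-
-----
gen 11: *----
-*--*
--*-*
--**-
***--
gen 12: *---*
-*-*-
--*--
--**-
***--
gen 13: *--**
-**-*
--**-
--**-
***--
gen 14: *--**
-**-*
--**-
--***
*****
gen 15: *----
-**--
--**-
--***
*****
gen 16: *-***
-***-
--**-
--***
*****
gen 17: *----
-**--
--**-
--***
*****
gen 18: *----
--*--
**-*-
-****
*****
gen 19: **---
**---
*--*-
-****
*****
gen 20: **---
*----
-***-
--***
*****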